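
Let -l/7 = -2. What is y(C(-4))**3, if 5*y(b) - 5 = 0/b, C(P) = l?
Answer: 1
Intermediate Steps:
l = 14 (l = -7*(-2) = 14)
C(P) = 14
y(b) = 1 (y(b) = 1 + (0/b)/5 = 1 + (1/5)*0 = 1 + 0 = 1)
y(C(-4))**3 = 1**3 = 1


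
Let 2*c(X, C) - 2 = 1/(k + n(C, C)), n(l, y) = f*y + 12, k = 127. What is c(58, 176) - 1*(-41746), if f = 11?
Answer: 173250051/4150 ≈ 41747.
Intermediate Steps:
n(l, y) = 12 + 11*y (n(l, y) = 11*y + 12 = 12 + 11*y)
c(X, C) = 1 + 1/(2*(139 + 11*C)) (c(X, C) = 1 + 1/(2*(127 + (12 + 11*C))) = 1 + 1/(2*(139 + 11*C)))
c(58, 176) - 1*(-41746) = (279 + 22*176)/(2*(139 + 11*176)) - 1*(-41746) = (279 + 3872)/(2*(139 + 1936)) + 41746 = (½)*4151/2075 + 41746 = (½)*(1/2075)*4151 + 41746 = 4151/4150 + 41746 = 173250051/4150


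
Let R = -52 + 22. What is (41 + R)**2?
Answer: 121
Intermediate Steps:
R = -30
(41 + R)**2 = (41 - 30)**2 = 11**2 = 121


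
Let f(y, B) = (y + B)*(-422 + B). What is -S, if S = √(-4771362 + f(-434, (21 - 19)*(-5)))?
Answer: -I*√4579554 ≈ -2140.0*I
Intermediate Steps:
f(y, B) = (-422 + B)*(B + y) (f(y, B) = (B + y)*(-422 + B) = (-422 + B)*(B + y))
S = I*√4579554 (S = √(-4771362 + (((21 - 19)*(-5))² - 422*(21 - 19)*(-5) - 422*(-434) + ((21 - 19)*(-5))*(-434))) = √(-4771362 + ((2*(-5))² - 844*(-5) + 183148 + (2*(-5))*(-434))) = √(-4771362 + ((-10)² - 422*(-10) + 183148 - 10*(-434))) = √(-4771362 + (100 + 4220 + 183148 + 4340)) = √(-4771362 + 191808) = √(-4579554) = I*√4579554 ≈ 2140.0*I)
-S = -I*√4579554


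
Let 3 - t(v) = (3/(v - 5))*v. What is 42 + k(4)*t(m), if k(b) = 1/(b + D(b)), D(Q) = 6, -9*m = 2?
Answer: 3975/94 ≈ 42.287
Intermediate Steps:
m = -2/9 (m = -1/9*2 = -2/9 ≈ -0.22222)
k(b) = 1/(6 + b) (k(b) = 1/(b + 6) = 1/(6 + b))
t(v) = 3 - 3*v/(-5 + v) (t(v) = 3 - 3/(v - 5)*v = 3 - 3/(-5 + v)*v = 3 - 3*v/(-5 + v))
42 + k(4)*t(m) = 42 + (-15/(-5 - 2/9))/(6 + 4) = 42 + (-15/(-47/9))/10 = 42 + (-15*(-9/47))/10 = 42 + (1/10)*(135/47) = 42 + 27/94 = 3975/94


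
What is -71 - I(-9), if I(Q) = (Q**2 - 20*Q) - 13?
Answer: -319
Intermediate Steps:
I(Q) = -13 + Q**2 - 20*Q
-71 - I(-9) = -71 - (-13 + (-9)**2 - 20*(-9)) = -71 - (-13 + 81 + 180) = -71 - 1*248 = -71 - 248 = -319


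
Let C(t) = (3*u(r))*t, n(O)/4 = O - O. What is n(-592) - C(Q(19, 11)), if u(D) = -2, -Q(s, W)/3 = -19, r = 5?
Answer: 342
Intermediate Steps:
Q(s, W) = 57 (Q(s, W) = -3*(-19) = 57)
n(O) = 0 (n(O) = 4*(O - O) = 4*0 = 0)
C(t) = -6*t (C(t) = (3*(-2))*t = -6*t)
n(-592) - C(Q(19, 11)) = 0 - (-6)*57 = 0 - 1*(-342) = 0 + 342 = 342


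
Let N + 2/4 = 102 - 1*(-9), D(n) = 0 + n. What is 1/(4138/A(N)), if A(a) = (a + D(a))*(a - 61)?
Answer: 21879/8276 ≈ 2.6437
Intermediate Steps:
D(n) = n
N = 221/2 (N = -1/2 + (102 - 1*(-9)) = -1/2 + (102 + 9) = -1/2 + 111 = 221/2 ≈ 110.50)
A(a) = 2*a*(-61 + a) (A(a) = (a + a)*(a - 61) = (2*a)*(-61 + a) = 2*a*(-61 + a))
1/(4138/A(N)) = 1/(4138/((2*(221/2)*(-61 + 221/2)))) = 1/(4138/((2*(221/2)*(99/2)))) = 1/(4138/(21879/2)) = 1/(4138*(2/21879)) = 1/(8276/21879) = 21879/8276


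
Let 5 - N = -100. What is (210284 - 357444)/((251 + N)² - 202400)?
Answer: 18395/9458 ≈ 1.9449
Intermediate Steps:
N = 105 (N = 5 - 1*(-100) = 5 + 100 = 105)
(210284 - 357444)/((251 + N)² - 202400) = (210284 - 357444)/((251 + 105)² - 202400) = -147160/(356² - 202400) = -147160/(126736 - 202400) = -147160/(-75664) = -147160*(-1/75664) = 18395/9458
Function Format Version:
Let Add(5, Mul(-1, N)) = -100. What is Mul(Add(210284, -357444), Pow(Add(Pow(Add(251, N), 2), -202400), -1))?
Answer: Rational(18395, 9458) ≈ 1.9449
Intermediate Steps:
N = 105 (N = Add(5, Mul(-1, -100)) = Add(5, 100) = 105)
Mul(Add(210284, -357444), Pow(Add(Pow(Add(251, N), 2), -202400), -1)) = Mul(Add(210284, -357444), Pow(Add(Pow(Add(251, 105), 2), -202400), -1)) = Mul(-147160, Pow(Add(Pow(356, 2), -202400), -1)) = Mul(-147160, Pow(Add(126736, -202400), -1)) = Mul(-147160, Pow(-75664, -1)) = Mul(-147160, Rational(-1, 75664)) = Rational(18395, 9458)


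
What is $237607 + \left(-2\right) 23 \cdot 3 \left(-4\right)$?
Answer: $238159$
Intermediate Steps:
$237607 + \left(-2\right) 23 \cdot 3 \left(-4\right) = 237607 - -552 = 237607 + 552 = 238159$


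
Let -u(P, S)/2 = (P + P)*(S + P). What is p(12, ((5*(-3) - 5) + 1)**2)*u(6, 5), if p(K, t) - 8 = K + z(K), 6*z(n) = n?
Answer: -5808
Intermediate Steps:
z(n) = n/6
u(P, S) = -4*P*(P + S) (u(P, S) = -2*(P + P)*(S + P) = -2*2*P*(P + S) = -4*P*(P + S))
p(K, t) = 8 + 7*K/6 (p(K, t) = 8 + (K + K/6) = 8 + 7*K/6)
p(12, ((5*(-3) - 5) + 1)**2)*u(6, 5) = (8 + (7/6)*12)*(-4*6*(6 + 5)) = (8 + 14)*(-4*6*11) = 22*(-264) = -5808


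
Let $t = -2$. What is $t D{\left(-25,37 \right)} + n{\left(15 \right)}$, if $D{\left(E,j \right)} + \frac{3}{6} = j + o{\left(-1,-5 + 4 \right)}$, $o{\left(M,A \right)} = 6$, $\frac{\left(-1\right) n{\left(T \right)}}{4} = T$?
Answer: $-145$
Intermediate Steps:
$n{\left(T \right)} = - 4 T$
$D{\left(E,j \right)} = \frac{11}{2} + j$ ($D{\left(E,j \right)} = - \frac{1}{2} + \left(j + 6\right) = - \frac{1}{2} + \left(6 + j\right) = \frac{11}{2} + j$)
$t D{\left(-25,37 \right)} + n{\left(15 \right)} = - 2 \left(\frac{11}{2} + 37\right) - 60 = \left(-2\right) \frac{85}{2} - 60 = -85 - 60 = -145$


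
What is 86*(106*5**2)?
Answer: 227900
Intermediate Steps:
86*(106*5**2) = 86*(106*25) = 86*2650 = 227900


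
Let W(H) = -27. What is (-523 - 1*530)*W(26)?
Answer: 28431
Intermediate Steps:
(-523 - 1*530)*W(26) = (-523 - 1*530)*(-27) = (-523 - 530)*(-27) = -1053*(-27) = 28431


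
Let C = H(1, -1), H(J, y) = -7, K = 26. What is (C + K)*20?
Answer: 380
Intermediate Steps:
C = -7
(C + K)*20 = (-7 + 26)*20 = 19*20 = 380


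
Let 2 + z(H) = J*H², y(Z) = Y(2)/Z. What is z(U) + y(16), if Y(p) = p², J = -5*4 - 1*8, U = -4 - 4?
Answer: -7175/4 ≈ -1793.8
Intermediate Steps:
U = -8
J = -28 (J = -20 - 8 = -28)
y(Z) = 4/Z (y(Z) = 2²/Z = 4/Z)
z(H) = -2 - 28*H²
z(U) + y(16) = (-2 - 28*(-8)²) + 4/16 = (-2 - 28*64) + 4*(1/16) = (-2 - 1792) + ¼ = -1794 + ¼ = -7175/4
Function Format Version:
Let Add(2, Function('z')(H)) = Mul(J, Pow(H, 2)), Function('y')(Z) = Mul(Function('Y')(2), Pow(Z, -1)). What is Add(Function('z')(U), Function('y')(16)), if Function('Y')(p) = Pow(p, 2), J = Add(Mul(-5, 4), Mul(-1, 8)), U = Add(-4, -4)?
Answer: Rational(-7175, 4) ≈ -1793.8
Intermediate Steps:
U = -8
J = -28 (J = Add(-20, -8) = -28)
Function('y')(Z) = Mul(4, Pow(Z, -1)) (Function('y')(Z) = Mul(Pow(2, 2), Pow(Z, -1)) = Mul(4, Pow(Z, -1)))
Function('z')(H) = Add(-2, Mul(-28, Pow(H, 2)))
Add(Function('z')(U), Function('y')(16)) = Add(Add(-2, Mul(-28, Pow(-8, 2))), Mul(4, Pow(16, -1))) = Add(Add(-2, Mul(-28, 64)), Mul(4, Rational(1, 16))) = Add(Add(-2, -1792), Rational(1, 4)) = Add(-1794, Rational(1, 4)) = Rational(-7175, 4)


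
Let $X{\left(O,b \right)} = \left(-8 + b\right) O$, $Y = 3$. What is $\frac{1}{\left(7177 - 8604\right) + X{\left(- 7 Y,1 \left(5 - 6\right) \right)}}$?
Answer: $- \frac{1}{1238} \approx -0.00080775$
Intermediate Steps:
$X{\left(O,b \right)} = O \left(-8 + b\right)$
$\frac{1}{\left(7177 - 8604\right) + X{\left(- 7 Y,1 \left(5 - 6\right) \right)}} = \frac{1}{\left(7177 - 8604\right) + \left(-7\right) 3 \left(-8 + 1 \left(5 - 6\right)\right)} = \frac{1}{\left(7177 - 8604\right) - 21 \left(-8 + 1 \left(-1\right)\right)} = \frac{1}{-1427 - 21 \left(-8 - 1\right)} = \frac{1}{-1427 - -189} = \frac{1}{-1427 + 189} = \frac{1}{-1238} = - \frac{1}{1238}$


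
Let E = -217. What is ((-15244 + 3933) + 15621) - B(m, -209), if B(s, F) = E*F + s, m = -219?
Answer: -40824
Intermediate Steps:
B(s, F) = s - 217*F (B(s, F) = -217*F + s = s - 217*F)
((-15244 + 3933) + 15621) - B(m, -209) = ((-15244 + 3933) + 15621) - (-219 - 217*(-209)) = (-11311 + 15621) - (-219 + 45353) = 4310 - 1*45134 = 4310 - 45134 = -40824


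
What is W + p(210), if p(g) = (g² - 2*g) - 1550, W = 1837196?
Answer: 1879326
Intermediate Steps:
p(g) = -1550 + g² - 2*g
W + p(210) = 1837196 + (-1550 + 210² - 2*210) = 1837196 + (-1550 + 44100 - 420) = 1837196 + 42130 = 1879326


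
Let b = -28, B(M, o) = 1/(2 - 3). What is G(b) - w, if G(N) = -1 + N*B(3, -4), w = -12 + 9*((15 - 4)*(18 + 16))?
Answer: -3327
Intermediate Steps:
B(M, o) = -1 (B(M, o) = 1/(-1) = -1)
w = 3354 (w = -12 + 9*(11*34) = -12 + 9*374 = -12 + 3366 = 3354)
G(N) = -1 - N (G(N) = -1 + N*(-1) = -1 - N)
G(b) - w = (-1 - 1*(-28)) - 1*3354 = (-1 + 28) - 3354 = 27 - 3354 = -3327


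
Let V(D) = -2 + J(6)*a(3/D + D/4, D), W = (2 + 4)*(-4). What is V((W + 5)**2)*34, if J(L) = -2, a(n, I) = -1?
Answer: 0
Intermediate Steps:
W = -24 (W = 6*(-4) = -24)
V(D) = 0 (V(D) = -2 - 2*(-1) = -2 + 2 = 0)
V((W + 5)**2)*34 = 0*34 = 0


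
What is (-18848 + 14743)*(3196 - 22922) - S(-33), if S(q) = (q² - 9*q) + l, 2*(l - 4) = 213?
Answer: 161947467/2 ≈ 8.0974e+7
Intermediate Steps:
l = 221/2 (l = 4 + (½)*213 = 4 + 213/2 = 221/2 ≈ 110.50)
S(q) = 221/2 + q² - 9*q (S(q) = (q² - 9*q) + 221/2 = 221/2 + q² - 9*q)
(-18848 + 14743)*(3196 - 22922) - S(-33) = (-18848 + 14743)*(3196 - 22922) - (221/2 + (-33)² - 9*(-33)) = -4105*(-19726) - (221/2 + 1089 + 297) = 80975230 - 1*2993/2 = 80975230 - 2993/2 = 161947467/2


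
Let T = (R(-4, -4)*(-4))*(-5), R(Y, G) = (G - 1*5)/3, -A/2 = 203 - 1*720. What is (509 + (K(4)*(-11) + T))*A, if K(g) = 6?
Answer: 396022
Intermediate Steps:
A = 1034 (A = -2*(203 - 1*720) = -2*(203 - 720) = -2*(-517) = 1034)
R(Y, G) = -5/3 + G/3 (R(Y, G) = (G - 5)*(1/3) = (-5 + G)*(1/3) = -5/3 + G/3)
T = -60 (T = ((-5/3 + (1/3)*(-4))*(-4))*(-5) = ((-5/3 - 4/3)*(-4))*(-5) = -3*(-4)*(-5) = 12*(-5) = -60)
(509 + (K(4)*(-11) + T))*A = (509 + (6*(-11) - 60))*1034 = (509 + (-66 - 60))*1034 = (509 - 126)*1034 = 383*1034 = 396022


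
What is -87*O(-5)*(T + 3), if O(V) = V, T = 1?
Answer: 1740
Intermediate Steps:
-87*O(-5)*(T + 3) = -(-435)*(1 + 3) = -(-435)*4 = -87*(-20) = 1740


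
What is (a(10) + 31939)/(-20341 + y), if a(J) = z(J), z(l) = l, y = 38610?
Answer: 31949/18269 ≈ 1.7488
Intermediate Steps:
a(J) = J
(a(10) + 31939)/(-20341 + y) = (10 + 31939)/(-20341 + 38610) = 31949/18269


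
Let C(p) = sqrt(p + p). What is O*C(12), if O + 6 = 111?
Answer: 210*sqrt(6) ≈ 514.39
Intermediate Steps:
O = 105 (O = -6 + 111 = 105)
C(p) = sqrt(2)*sqrt(p) (C(p) = sqrt(2*p) = sqrt(2)*sqrt(p))
O*C(12) = 105*(sqrt(2)*sqrt(12)) = 105*(sqrt(2)*(2*sqrt(3))) = 105*(2*sqrt(6)) = 210*sqrt(6)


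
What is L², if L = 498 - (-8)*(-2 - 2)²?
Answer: 391876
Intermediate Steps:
L = 626 (L = 498 - (-8)*(-4)² = 498 - (-8)*16 = 498 - 1*(-128) = 498 + 128 = 626)
L² = 626² = 391876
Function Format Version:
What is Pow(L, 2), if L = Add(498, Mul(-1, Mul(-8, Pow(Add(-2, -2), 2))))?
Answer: 391876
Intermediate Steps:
L = 626 (L = Add(498, Mul(-1, Mul(-8, Pow(-4, 2)))) = Add(498, Mul(-1, Mul(-8, 16))) = Add(498, Mul(-1, -128)) = Add(498, 128) = 626)
Pow(L, 2) = Pow(626, 2) = 391876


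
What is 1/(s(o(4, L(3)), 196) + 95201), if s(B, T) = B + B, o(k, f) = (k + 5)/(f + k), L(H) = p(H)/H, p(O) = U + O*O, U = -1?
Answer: 10/952037 ≈ 1.0504e-5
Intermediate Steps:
p(O) = -1 + O² (p(O) = -1 + O*O = -1 + O²)
L(H) = (-1 + H²)/H
o(k, f) = (5 + k)/(f + k)
s(B, T) = 2*B
1/(s(o(4, L(3)), 196) + 95201) = 1/(2*((5 + 4)/((3 - 1/3) + 4)) + 95201) = 1/(2*(9/((3 - 1*⅓) + 4)) + 95201) = 1/(2*(9/((3 - ⅓) + 4)) + 95201) = 1/(2*(9/(8/3 + 4)) + 95201) = 1/(2*(9/(20/3)) + 95201) = 1/(2*((3/20)*9) + 95201) = 1/(2*(27/20) + 95201) = 1/(27/10 + 95201) = 1/(952037/10) = 10/952037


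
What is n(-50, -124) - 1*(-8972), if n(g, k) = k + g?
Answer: 8798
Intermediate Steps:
n(g, k) = g + k
n(-50, -124) - 1*(-8972) = (-50 - 124) - 1*(-8972) = -174 + 8972 = 8798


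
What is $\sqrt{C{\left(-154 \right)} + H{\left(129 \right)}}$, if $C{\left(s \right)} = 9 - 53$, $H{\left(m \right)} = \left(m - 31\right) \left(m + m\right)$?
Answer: $2 \sqrt{6310} \approx 158.87$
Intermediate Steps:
$H{\left(m \right)} = 2 m \left(-31 + m\right)$ ($H{\left(m \right)} = \left(-31 + m\right) 2 m = 2 m \left(-31 + m\right)$)
$C{\left(s \right)} = -44$
$\sqrt{C{\left(-154 \right)} + H{\left(129 \right)}} = \sqrt{-44 + 2 \cdot 129 \left(-31 + 129\right)} = \sqrt{-44 + 2 \cdot 129 \cdot 98} = \sqrt{-44 + 25284} = \sqrt{25240} = 2 \sqrt{6310}$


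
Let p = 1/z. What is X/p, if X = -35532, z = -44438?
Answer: 1578971016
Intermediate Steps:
p = -1/44438 (p = 1/(-44438) = -1/44438 ≈ -2.2503e-5)
X/p = -35532/(-1/44438) = -35532*(-44438) = 1578971016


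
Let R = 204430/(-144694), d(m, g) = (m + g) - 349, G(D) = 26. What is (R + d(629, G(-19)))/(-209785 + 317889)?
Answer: 22035967/7821000088 ≈ 0.0028175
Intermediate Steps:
d(m, g) = -349 + g + m (d(m, g) = (g + m) - 349 = -349 + g + m)
R = -102215/72347 (R = 204430*(-1/144694) = -102215/72347 ≈ -1.4128)
(R + d(629, G(-19)))/(-209785 + 317889) = (-102215/72347 + (-349 + 26 + 629))/(-209785 + 317889) = (-102215/72347 + 306)/108104 = (22035967/72347)*(1/108104) = 22035967/7821000088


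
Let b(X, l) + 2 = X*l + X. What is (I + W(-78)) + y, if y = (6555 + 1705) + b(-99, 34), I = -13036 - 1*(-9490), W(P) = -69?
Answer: 1178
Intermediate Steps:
b(X, l) = -2 + X + X*l (b(X, l) = -2 + (X*l + X) = -2 + (X + X*l) = -2 + X + X*l)
I = -3546 (I = -13036 + 9490 = -3546)
y = 4793 (y = (6555 + 1705) + (-2 - 99 - 99*34) = 8260 + (-2 - 99 - 3366) = 8260 - 3467 = 4793)
(I + W(-78)) + y = (-3546 - 69) + 4793 = -3615 + 4793 = 1178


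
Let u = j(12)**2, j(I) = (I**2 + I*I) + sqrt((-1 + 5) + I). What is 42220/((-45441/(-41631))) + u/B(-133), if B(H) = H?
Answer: 76631469212/2014551 ≈ 38039.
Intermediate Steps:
j(I) = sqrt(4 + I) + 2*I**2 (j(I) = (I**2 + I**2) + sqrt(4 + I) = 2*I**2 + sqrt(4 + I) = sqrt(4 + I) + 2*I**2)
u = 85264 (u = (sqrt(4 + 12) + 2*12**2)**2 = (sqrt(16) + 2*144)**2 = (4 + 288)**2 = 292**2 = 85264)
42220/((-45441/(-41631))) + u/B(-133) = 42220/((-45441/(-41631))) + 85264/(-133) = 42220/((-45441*(-1/41631))) + 85264*(-1/133) = 42220/(15147/13877) - 85264/133 = 42220*(13877/15147) - 85264/133 = 585886940/15147 - 85264/133 = 76631469212/2014551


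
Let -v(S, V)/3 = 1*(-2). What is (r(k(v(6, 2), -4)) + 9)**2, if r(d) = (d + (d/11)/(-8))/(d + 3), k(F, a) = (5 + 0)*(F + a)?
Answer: 31169889/327184 ≈ 95.267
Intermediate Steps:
v(S, V) = 6 (v(S, V) = -3*(-2) = 6)
k(F, a) = 5*F + 5*a (k(F, a) = 5*(F + a) = 5*F + 5*a)
r(d) = 87*d/(88*(3 + d)) (r(d) = (d + (d*(1/11))*(-1/8))/(3 + d) = (d + (d/11)*(-1/8))/(3 + d) = (d - d/88)/(3 + d) = (87*d/88)/(3 + d) = 87*d/(88*(3 + d)))
(r(k(v(6, 2), -4)) + 9)**2 = (87*(5*6 + 5*(-4))/(88*(3 + (5*6 + 5*(-4)))) + 9)**2 = (87*(30 - 20)/(88*(3 + (30 - 20))) + 9)**2 = ((87/88)*10/(3 + 10) + 9)**2 = ((87/88)*10/13 + 9)**2 = ((87/88)*10*(1/13) + 9)**2 = (435/572 + 9)**2 = (5583/572)**2 = 31169889/327184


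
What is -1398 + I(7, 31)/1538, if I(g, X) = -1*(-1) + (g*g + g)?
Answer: -2150067/1538 ≈ -1398.0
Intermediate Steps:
I(g, X) = 1 + g + g² (I(g, X) = 1 + (g² + g) = 1 + (g + g²) = 1 + g + g²)
-1398 + I(7, 31)/1538 = -1398 + (1 + 7 + 7²)/1538 = -1398 + (1 + 7 + 49)*(1/1538) = -1398 + 57*(1/1538) = -1398 + 57/1538 = -2150067/1538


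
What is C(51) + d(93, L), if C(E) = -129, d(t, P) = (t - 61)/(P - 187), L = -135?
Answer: -20785/161 ≈ -129.10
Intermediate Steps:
d(t, P) = (-61 + t)/(-187 + P)
C(51) + d(93, L) = -129 + (-61 + 93)/(-187 - 135) = -129 + 32/(-322) = -129 - 1/322*32 = -129 - 16/161 = -20785/161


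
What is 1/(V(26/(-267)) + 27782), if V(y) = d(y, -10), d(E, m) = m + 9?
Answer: 1/27781 ≈ 3.5996e-5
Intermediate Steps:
d(E, m) = 9 + m
V(y) = -1 (V(y) = 9 - 10 = -1)
1/(V(26/(-267)) + 27782) = 1/(-1 + 27782) = 1/27781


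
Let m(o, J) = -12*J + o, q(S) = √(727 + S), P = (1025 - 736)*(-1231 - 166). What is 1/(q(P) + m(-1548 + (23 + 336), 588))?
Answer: -8245/68383031 - I*√403006/68383031 ≈ -0.00012057 - 9.2834e-6*I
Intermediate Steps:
P = -403733 (P = 289*(-1397) = -403733)
m(o, J) = o - 12*J
1/(q(P) + m(-1548 + (23 + 336), 588)) = 1/(√(727 - 403733) + ((-1548 + (23 + 336)) - 12*588)) = 1/(√(-403006) + ((-1548 + 359) - 7056)) = 1/(I*√403006 + (-1189 - 7056)) = 1/(I*√403006 - 8245) = 1/(-8245 + I*√403006)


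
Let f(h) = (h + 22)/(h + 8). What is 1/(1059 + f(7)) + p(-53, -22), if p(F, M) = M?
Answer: -350093/15914 ≈ -21.999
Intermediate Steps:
f(h) = (22 + h)/(8 + h)
1/(1059 + f(7)) + p(-53, -22) = 1/(1059 + (22 + 7)/(8 + 7)) - 22 = 1/(1059 + 29/15) - 22 = 1/(15914/15) - 22 = 15/15914 - 22 = -350093/15914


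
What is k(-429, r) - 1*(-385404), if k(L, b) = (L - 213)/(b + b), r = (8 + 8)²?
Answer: 98663103/256 ≈ 3.8540e+5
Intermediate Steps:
r = 256 (r = 16² = 256)
k(L, b) = (-213 + L)/(2*b) (k(L, b) = (-213 + L)/((2*b)) = (-213 + L)*(1/(2*b)) = (-213 + L)/(2*b))
k(-429, r) - 1*(-385404) = (½)*(-213 - 429)/256 - 1*(-385404) = (½)*(1/256)*(-642) + 385404 = -321/256 + 385404 = 98663103/256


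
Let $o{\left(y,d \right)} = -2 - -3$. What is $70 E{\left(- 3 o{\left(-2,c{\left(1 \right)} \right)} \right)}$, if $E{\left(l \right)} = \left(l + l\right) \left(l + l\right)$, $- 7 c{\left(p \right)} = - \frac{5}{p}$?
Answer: $2520$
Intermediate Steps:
$c{\left(p \right)} = \frac{5}{7 p}$ ($c{\left(p \right)} = - \frac{\left(-5\right) \frac{1}{p}}{7} = \frac{5}{7 p}$)
$o{\left(y,d \right)} = 1$ ($o{\left(y,d \right)} = -2 + 3 = 1$)
$E{\left(l \right)} = 4 l^{2}$ ($E{\left(l \right)} = 2 l 2 l = 4 l^{2}$)
$70 E{\left(- 3 o{\left(-2,c{\left(1 \right)} \right)} \right)} = 70 \cdot 4 \left(\left(-3\right) 1\right)^{2} = 70 \cdot 4 \left(-3\right)^{2} = 70 \cdot 4 \cdot 9 = 70 \cdot 36 = 2520$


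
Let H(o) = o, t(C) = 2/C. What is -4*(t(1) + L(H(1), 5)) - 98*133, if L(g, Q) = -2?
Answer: -13034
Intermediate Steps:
-4*(t(1) + L(H(1), 5)) - 98*133 = -4*(2/1 - 2) - 98*133 = -4*(2*1 - 2) - 13034 = -4*(2 - 2) - 13034 = -4*0 - 13034 = 0 - 13034 = -13034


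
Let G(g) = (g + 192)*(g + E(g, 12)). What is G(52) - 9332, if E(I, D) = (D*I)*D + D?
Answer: 1833356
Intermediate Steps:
E(I, D) = D + I*D**2 (E(I, D) = I*D**2 + D = D + I*D**2)
G(g) = (12 + 145*g)*(192 + g) (G(g) = (g + 192)*(g + 12*(1 + 12*g)) = (192 + g)*(g + (12 + 144*g)) = (192 + g)*(12 + 145*g) = (12 + 145*g)*(192 + g))
G(52) - 9332 = (2304 + 145*52**2 + 27852*52) - 9332 = (2304 + 145*2704 + 1448304) - 9332 = (2304 + 392080 + 1448304) - 9332 = 1842688 - 9332 = 1833356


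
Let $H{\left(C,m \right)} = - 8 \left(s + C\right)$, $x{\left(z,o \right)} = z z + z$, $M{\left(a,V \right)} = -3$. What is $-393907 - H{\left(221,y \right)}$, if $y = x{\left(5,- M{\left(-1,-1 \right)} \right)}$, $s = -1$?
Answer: $-392147$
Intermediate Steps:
$x{\left(z,o \right)} = z + z^{2}$ ($x{\left(z,o \right)} = z^{2} + z = z + z^{2}$)
$y = 30$ ($y = 5 \left(1 + 5\right) = 5 \cdot 6 = 30$)
$H{\left(C,m \right)} = 8 - 8 C$ ($H{\left(C,m \right)} = - 8 \left(-1 + C\right) = 8 - 8 C$)
$-393907 - H{\left(221,y \right)} = -393907 - \left(8 - 1768\right) = -393907 - -1760 = -393907 + 1760 = -392147$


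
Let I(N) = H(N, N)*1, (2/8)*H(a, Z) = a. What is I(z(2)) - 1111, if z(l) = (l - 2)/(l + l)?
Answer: -1111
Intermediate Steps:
H(a, Z) = 4*a
z(l) = (-2 + l)/(2*l) (z(l) = (-2 + l)/((2*l)) = (-2 + l)*(1/(2*l)) = (-2 + l)/(2*l))
I(N) = 4*N (I(N) = (4*N)*1 = 4*N)
I(z(2)) - 1111 = 4*((1/2)*(-2 + 2)/2) - 1111 = 4*((1/2)*(1/2)*0) - 1111 = 4*0 - 1111 = 0 - 1111 = -1111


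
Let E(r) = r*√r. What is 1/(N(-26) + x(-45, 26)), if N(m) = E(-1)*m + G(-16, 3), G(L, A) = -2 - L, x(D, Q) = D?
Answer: -31/1637 - 26*I/1637 ≈ -0.018937 - 0.015883*I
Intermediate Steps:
E(r) = r^(3/2)
N(m) = 14 - I*m (N(m) = (-1)^(3/2)*m + (-2 - 1*(-16)) = (-I)*m + (-2 + 16) = -I*m + 14 = 14 - I*m)
1/(N(-26) + x(-45, 26)) = 1/((14 - 1*I*(-26)) - 45) = 1/((14 + 26*I) - 45) = 1/(-31 + 26*I) = (-31 - 26*I)/1637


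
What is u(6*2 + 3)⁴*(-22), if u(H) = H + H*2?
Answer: -90213750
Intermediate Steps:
u(H) = 3*H (u(H) = H + 2*H = 3*H)
u(6*2 + 3)⁴*(-22) = (3*(6*2 + 3))⁴*(-22) = (3*(12 + 3))⁴*(-22) = (3*15)⁴*(-22) = 45⁴*(-22) = 4100625*(-22) = -90213750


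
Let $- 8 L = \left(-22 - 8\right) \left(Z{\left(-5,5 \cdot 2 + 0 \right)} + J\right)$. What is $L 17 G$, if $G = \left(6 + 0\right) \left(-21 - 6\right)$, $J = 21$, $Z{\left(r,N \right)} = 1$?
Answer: $-227205$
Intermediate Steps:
$L = \frac{165}{2}$ ($L = - \frac{\left(-22 - 8\right) \left(1 + 21\right)}{8} = - \frac{\left(-30\right) 22}{8} = \left(- \frac{1}{8}\right) \left(-660\right) = \frac{165}{2} \approx 82.5$)
$G = -162$ ($G = 6 \left(-27\right) = -162$)
$L 17 G = \frac{165}{2} \cdot 17 \left(-162\right) = \frac{2805}{2} \left(-162\right) = -227205$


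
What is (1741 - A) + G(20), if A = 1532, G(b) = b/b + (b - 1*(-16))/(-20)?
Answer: 1041/5 ≈ 208.20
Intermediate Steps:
G(b) = 1/5 - b/20 (G(b) = 1 + (b + 16)*(-1/20) = 1 + (16 + b)*(-1/20) = 1 + (-4/5 - b/20) = 1/5 - b/20)
(1741 - A) + G(20) = (1741 - 1*1532) + (1/5 - 1/20*20) = (1741 - 1532) + (1/5 - 1) = 209 - 4/5 = 1041/5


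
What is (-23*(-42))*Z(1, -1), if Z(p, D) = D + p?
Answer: 0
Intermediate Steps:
(-23*(-42))*Z(1, -1) = (-23*(-42))*(-1 + 1) = 966*0 = 0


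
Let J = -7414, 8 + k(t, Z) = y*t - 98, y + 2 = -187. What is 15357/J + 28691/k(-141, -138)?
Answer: -17718707/17889982 ≈ -0.99043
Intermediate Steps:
y = -189 (y = -2 - 187 = -189)
k(t, Z) = -106 - 189*t (k(t, Z) = -8 + (-189*t - 98) = -8 + (-98 - 189*t) = -106 - 189*t)
15357/J + 28691/k(-141, -138) = 15357/(-7414) + 28691/(-106 - 189*(-141)) = 15357*(-1/7414) + 28691/(-106 + 26649) = -15357/7414 + 28691/26543 = -17718707/17889982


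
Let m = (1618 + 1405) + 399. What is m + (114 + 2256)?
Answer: 5792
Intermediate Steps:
m = 3422 (m = 3023 + 399 = 3422)
m + (114 + 2256) = 3422 + (114 + 2256) = 3422 + 2370 = 5792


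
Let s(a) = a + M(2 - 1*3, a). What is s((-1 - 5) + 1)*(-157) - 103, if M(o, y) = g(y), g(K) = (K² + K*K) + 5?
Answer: -7953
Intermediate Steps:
g(K) = 5 + 2*K² (g(K) = (K² + K²) + 5 = 2*K² + 5 = 5 + 2*K²)
M(o, y) = 5 + 2*y²
s(a) = 5 + a + 2*a² (s(a) = a + (5 + 2*a²) = 5 + a + 2*a²)
s((-1 - 5) + 1)*(-157) - 103 = (5 + ((-1 - 5) + 1) + 2*((-1 - 5) + 1)²)*(-157) - 103 = (5 + (-6 + 1) + 2*(-6 + 1)²)*(-157) - 103 = (5 - 5 + 2*(-5)²)*(-157) - 103 = (5 - 5 + 2*25)*(-157) - 103 = (5 - 5 + 50)*(-157) - 103 = 50*(-157) - 103 = -7850 - 103 = -7953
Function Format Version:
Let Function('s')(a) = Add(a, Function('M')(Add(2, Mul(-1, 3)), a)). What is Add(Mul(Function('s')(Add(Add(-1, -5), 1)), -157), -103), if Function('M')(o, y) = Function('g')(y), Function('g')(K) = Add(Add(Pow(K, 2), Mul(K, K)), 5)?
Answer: -7953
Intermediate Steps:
Function('g')(K) = Add(5, Mul(2, Pow(K, 2))) (Function('g')(K) = Add(Add(Pow(K, 2), Pow(K, 2)), 5) = Add(Mul(2, Pow(K, 2)), 5) = Add(5, Mul(2, Pow(K, 2))))
Function('M')(o, y) = Add(5, Mul(2, Pow(y, 2)))
Function('s')(a) = Add(5, a, Mul(2, Pow(a, 2))) (Function('s')(a) = Add(a, Add(5, Mul(2, Pow(a, 2)))) = Add(5, a, Mul(2, Pow(a, 2))))
Add(Mul(Function('s')(Add(Add(-1, -5), 1)), -157), -103) = Add(Mul(Add(5, Add(Add(-1, -5), 1), Mul(2, Pow(Add(Add(-1, -5), 1), 2))), -157), -103) = Add(Mul(Add(5, Add(-6, 1), Mul(2, Pow(Add(-6, 1), 2))), -157), -103) = Add(Mul(Add(5, -5, Mul(2, Pow(-5, 2))), -157), -103) = Add(Mul(Add(5, -5, Mul(2, 25)), -157), -103) = Add(Mul(Add(5, -5, 50), -157), -103) = Add(Mul(50, -157), -103) = Add(-7850, -103) = -7953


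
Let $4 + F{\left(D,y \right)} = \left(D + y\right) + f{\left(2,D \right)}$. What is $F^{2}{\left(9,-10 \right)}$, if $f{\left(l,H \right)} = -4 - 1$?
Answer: $100$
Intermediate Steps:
$f{\left(l,H \right)} = -5$ ($f{\left(l,H \right)} = -4 - 1 = -5$)
$F{\left(D,y \right)} = -9 + D + y$ ($F{\left(D,y \right)} = -4 - \left(5 - D - y\right) = -4 + \left(-5 + D + y\right) = -9 + D + y$)
$F^{2}{\left(9,-10 \right)} = \left(-9 + 9 - 10\right)^{2} = \left(-10\right)^{2} = 100$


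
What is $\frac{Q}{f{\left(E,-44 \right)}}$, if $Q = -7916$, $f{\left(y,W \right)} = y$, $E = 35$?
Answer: $- \frac{7916}{35} \approx -226.17$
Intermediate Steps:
$\frac{Q}{f{\left(E,-44 \right)}} = - \frac{7916}{35}$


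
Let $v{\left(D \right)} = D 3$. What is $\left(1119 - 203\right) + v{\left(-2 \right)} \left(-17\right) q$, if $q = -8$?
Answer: $100$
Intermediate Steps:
$v{\left(D \right)} = 3 D$
$\left(1119 - 203\right) + v{\left(-2 \right)} \left(-17\right) q = \left(1119 - 203\right) + 3 \left(-2\right) \left(-17\right) \left(-8\right) = 916 + \left(-6\right) \left(-17\right) \left(-8\right) = 916 + 102 \left(-8\right) = 916 - 816 = 100$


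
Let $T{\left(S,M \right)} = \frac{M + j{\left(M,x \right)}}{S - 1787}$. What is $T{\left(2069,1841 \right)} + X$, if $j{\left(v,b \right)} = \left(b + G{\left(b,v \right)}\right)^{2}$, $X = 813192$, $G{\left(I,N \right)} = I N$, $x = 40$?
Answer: $\frac{5658064385}{282} \approx 2.0064 \cdot 10^{7}$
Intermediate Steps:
$j{\left(v,b \right)} = \left(b + b v\right)^{2}$
$T{\left(S,M \right)} = \frac{M + 1600 \left(1 + M\right)^{2}}{-1787 + S}$ ($T{\left(S,M \right)} = \frac{M + 40^{2} \left(1 + M\right)^{2}}{S - 1787} = \frac{M + 1600 \left(1 + M\right)^{2}}{-1787 + S}$)
$T{\left(2069,1841 \right)} + X = \frac{1841 + 1600 \left(1 + 1841\right)^{2}}{-1787 + 2069} + 813192 = \frac{1841 + 1600 \cdot 1842^{2}}{282} + 813192 = \frac{1841 + 1600 \cdot 3392964}{282} + 813192 = \frac{1841 + 5428742400}{282} + 813192 = \frac{1}{282} \cdot 5428744241 + 813192 = \frac{5428744241}{282} + 813192 = \frac{5658064385}{282}$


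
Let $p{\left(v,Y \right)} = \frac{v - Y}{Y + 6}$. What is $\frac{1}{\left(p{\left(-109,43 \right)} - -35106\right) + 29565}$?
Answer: $\frac{49}{3168727} \approx 1.5464 \cdot 10^{-5}$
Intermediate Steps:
$p{\left(v,Y \right)} = \frac{v - Y}{6 + Y}$
$\frac{1}{\left(p{\left(-109,43 \right)} - -35106\right) + 29565} = \frac{1}{\left(\frac{-109 - 43}{6 + 43} - -35106\right) + 29565} = \frac{1}{\left(\frac{-109 - 43}{49} + 35106\right) + 29565} = \frac{1}{\left(\frac{1}{49} \left(-152\right) + 35106\right) + 29565} = \frac{1}{\left(- \frac{152}{49} + 35106\right) + 29565} = \frac{1}{\frac{1720042}{49} + 29565} = \frac{1}{\frac{3168727}{49}} = \frac{49}{3168727}$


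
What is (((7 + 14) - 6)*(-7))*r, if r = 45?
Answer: -4725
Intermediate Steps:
(((7 + 14) - 6)*(-7))*r = (((7 + 14) - 6)*(-7))*45 = ((21 - 6)*(-7))*45 = (15*(-7))*45 = -105*45 = -4725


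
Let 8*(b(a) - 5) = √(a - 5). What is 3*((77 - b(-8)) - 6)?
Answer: 198 - 3*I*√13/8 ≈ 198.0 - 1.3521*I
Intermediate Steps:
b(a) = 5 + √(-5 + a)/8 (b(a) = 5 + √(a - 5)/8 = 5 + √(-5 + a)/8)
3*((77 - b(-8)) - 6) = 3*((77 - (5 + √(-5 - 8)/8)) - 6) = 3*((77 - (5 + √(-13)/8)) - 6) = 3*((77 - (5 + (I*√13)/8)) - 6) = 3*((77 - (5 + I*√13/8)) - 6) = 3*((77 + (-5 - I*√13/8)) - 6) = 3*((72 - I*√13/8) - 6) = 3*(66 - I*√13/8) = 198 - 3*I*√13/8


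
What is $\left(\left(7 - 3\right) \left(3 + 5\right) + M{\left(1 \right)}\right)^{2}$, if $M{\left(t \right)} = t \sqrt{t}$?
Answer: $1089$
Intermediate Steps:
$M{\left(t \right)} = t^{\frac{3}{2}}$
$\left(\left(7 - 3\right) \left(3 + 5\right) + M{\left(1 \right)}\right)^{2} = \left(\left(7 - 3\right) \left(3 + 5\right) + 1^{\frac{3}{2}}\right)^{2} = \left(4 \cdot 8 + 1\right)^{2} = \left(32 + 1\right)^{2} = 33^{2} = 1089$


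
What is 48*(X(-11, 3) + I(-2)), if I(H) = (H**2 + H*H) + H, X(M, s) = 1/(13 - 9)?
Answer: 300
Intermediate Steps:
X(M, s) = 1/4
I(H) = H + 2*H**2 (I(H) = (H**2 + H**2) + H = 2*H**2 + H = H + 2*H**2)
48*(X(-11, 3) + I(-2)) = 48*(1/4 - 2*(1 + 2*(-2))) = 48*(1/4 - 2*(1 - 4)) = 48*(1/4 - 2*(-3)) = 48*(1/4 + 6) = 48*(25/4) = 300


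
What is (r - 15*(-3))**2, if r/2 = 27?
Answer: 9801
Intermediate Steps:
r = 54 (r = 2*27 = 54)
(r - 15*(-3))**2 = (54 - 15*(-3))**2 = (54 + 45)**2 = 99**2 = 9801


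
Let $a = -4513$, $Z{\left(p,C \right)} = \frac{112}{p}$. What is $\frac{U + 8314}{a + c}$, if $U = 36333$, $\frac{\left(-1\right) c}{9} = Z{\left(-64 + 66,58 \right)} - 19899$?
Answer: $\frac{44647}{174074} \approx 0.25648$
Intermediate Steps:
$c = 178587$ ($c = - 9 \left(\frac{112}{-64 + 66} - 19899\right) = - 9 \left(\frac{112}{2} - 19899\right) = - 9 \left(112 \cdot \frac{1}{2} - 19899\right) = - 9 \left(56 - 19899\right) = \left(-9\right) \left(-19843\right) = 178587$)
$\frac{U + 8314}{a + c} = \frac{36333 + 8314}{-4513 + 178587} = \frac{44647}{174074}$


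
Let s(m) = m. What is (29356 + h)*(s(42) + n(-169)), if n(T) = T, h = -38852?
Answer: 1205992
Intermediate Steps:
(29356 + h)*(s(42) + n(-169)) = (29356 - 38852)*(42 - 169) = -9496*(-127) = 1205992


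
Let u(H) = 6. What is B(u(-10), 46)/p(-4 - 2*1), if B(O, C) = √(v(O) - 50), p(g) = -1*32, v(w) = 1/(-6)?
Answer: -I*√1806/192 ≈ -0.22134*I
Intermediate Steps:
v(w) = -⅙
p(g) = -32
B(O, C) = I*√1806/6 (B(O, C) = √(-⅙ - 50) = √(-301/6) = I*√1806/6)
B(u(-10), 46)/p(-4 - 2*1) = (I*√1806/6)/(-32) = (I*√1806/6)*(-1/32) = -I*√1806/192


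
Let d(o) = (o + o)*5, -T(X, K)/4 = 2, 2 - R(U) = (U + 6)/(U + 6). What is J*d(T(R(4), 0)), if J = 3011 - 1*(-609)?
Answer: -289600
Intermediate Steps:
R(U) = 1 (R(U) = 2 - (U + 6)/(U + 6) = 2 - (6 + U)/(6 + U) = 2 - 1*1 = 2 - 1 = 1)
T(X, K) = -8 (T(X, K) = -4*2 = -8)
d(o) = 10*o (d(o) = (2*o)*5 = 10*o)
J = 3620 (J = 3011 + 609 = 3620)
J*d(T(R(4), 0)) = 3620*(10*(-8)) = 3620*(-80) = -289600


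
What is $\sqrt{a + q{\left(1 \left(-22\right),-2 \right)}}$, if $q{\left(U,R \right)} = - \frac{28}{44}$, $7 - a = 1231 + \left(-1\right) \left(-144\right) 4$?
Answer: $\frac{i \sqrt{217877}}{11} \approx 42.434 i$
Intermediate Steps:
$a = -1800$ ($a = 7 - \left(1231 + \left(-1\right) \left(-144\right) 4\right) = 7 - \left(1231 + 144 \cdot 4\right) = 7 - \left(1231 + 576\right) = 7 - 1807 = -1800$)
$q{\left(U,R \right)} = - \frac{7}{11}$ ($q{\left(U,R \right)} = \left(-28\right) \frac{1}{44} = - \frac{7}{11}$)
$\sqrt{a + q{\left(1 \left(-22\right),-2 \right)}} = \sqrt{-1800 - \frac{7}{11}} = \sqrt{- \frac{19807}{11}} = \frac{i \sqrt{217877}}{11}$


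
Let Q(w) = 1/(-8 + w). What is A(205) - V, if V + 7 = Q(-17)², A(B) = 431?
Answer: 273749/625 ≈ 438.00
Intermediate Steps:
V = -4374/625 (V = -7 + (1/(-8 - 17))² = -7 + (1/(-25))² = -7 + (-1/25)² = -7 + 1/625 = -4374/625 ≈ -6.9984)
A(205) - V = 431 - 1*(-4374/625) = 431 + 4374/625 = 273749/625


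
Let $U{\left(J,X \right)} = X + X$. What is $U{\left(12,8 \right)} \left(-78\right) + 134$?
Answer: $-1114$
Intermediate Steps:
$U{\left(J,X \right)} = 2 X$
$U{\left(12,8 \right)} \left(-78\right) + 134 = 2 \cdot 8 \left(-78\right) + 134 = 16 \left(-78\right) + 134 = -1248 + 134 = -1114$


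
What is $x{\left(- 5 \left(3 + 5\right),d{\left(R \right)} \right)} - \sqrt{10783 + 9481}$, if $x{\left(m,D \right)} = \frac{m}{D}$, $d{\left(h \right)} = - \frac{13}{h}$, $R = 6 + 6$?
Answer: $\frac{480}{13} - 2 \sqrt{5066} \approx -105.43$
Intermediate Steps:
$R = 12$
$x{\left(- 5 \left(3 + 5\right),d{\left(R \right)} \right)} - \sqrt{10783 + 9481} = \frac{\left(-5\right) \left(3 + 5\right)}{\left(-13\right) \frac{1}{12}} - \sqrt{10783 + 9481} = \frac{\left(-5\right) 8}{\left(-13\right) \frac{1}{12}} - \sqrt{20264} = - \frac{40}{- \frac{13}{12}} - 2 \sqrt{5066} = \left(-40\right) \left(- \frac{12}{13}\right) - 2 \sqrt{5066} = \frac{480}{13} - 2 \sqrt{5066}$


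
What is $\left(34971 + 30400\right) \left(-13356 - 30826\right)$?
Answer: $-2888221522$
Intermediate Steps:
$\left(34971 + 30400\right) \left(-13356 - 30826\right) = 65371 \left(-44182\right) = -2888221522$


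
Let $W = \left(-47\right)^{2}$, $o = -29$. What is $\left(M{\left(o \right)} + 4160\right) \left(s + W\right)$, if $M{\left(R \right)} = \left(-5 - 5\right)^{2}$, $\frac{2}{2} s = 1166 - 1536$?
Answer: $7834140$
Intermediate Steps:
$W = 2209$
$s = -370$ ($s = 1166 - 1536 = -370$)
$M{\left(R \right)} = 100$ ($M{\left(R \right)} = \left(-10\right)^{2} = 100$)
$\left(M{\left(o \right)} + 4160\right) \left(s + W\right) = \left(100 + 4160\right) \left(-370 + 2209\right) = 4260 \cdot 1839 = 7834140$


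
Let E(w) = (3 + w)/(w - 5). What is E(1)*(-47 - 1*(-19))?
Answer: 28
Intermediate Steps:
E(w) = (3 + w)/(-5 + w)
E(1)*(-47 - 1*(-19)) = ((3 + 1)/(-5 + 1))*(-47 - 1*(-19)) = (4/(-4))*(-47 + 19) = -1/4*4*(-28) = -1*(-28) = 28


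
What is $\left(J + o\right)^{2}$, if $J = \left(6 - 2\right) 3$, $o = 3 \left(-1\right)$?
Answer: $81$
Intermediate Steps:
$o = -3$
$J = 12$ ($J = 4 \cdot 3 = 12$)
$\left(J + o\right)^{2} = \left(12 - 3\right)^{2} = 9^{2} = 81$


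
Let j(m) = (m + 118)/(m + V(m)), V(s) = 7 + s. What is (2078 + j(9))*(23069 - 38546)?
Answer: -805995729/25 ≈ -3.2240e+7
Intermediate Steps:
j(m) = (118 + m)/(7 + 2*m) (j(m) = (m + 118)/(m + (7 + m)) = (118 + m)/(7 + 2*m))
(2078 + j(9))*(23069 - 38546) = (2078 + (118 + 9)/(7 + 2*9))*(23069 - 38546) = (2078 + 127/(7 + 18))*(-15477) = (2078 + 127/25)*(-15477) = (52077/25)*(-15477) = -805995729/25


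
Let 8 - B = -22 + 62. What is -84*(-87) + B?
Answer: 7276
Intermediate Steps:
B = -32 (B = 8 - (-22 + 62) = 8 - 1*40 = 8 - 40 = -32)
-84*(-87) + B = -84*(-87) - 32 = 7308 - 32 = 7276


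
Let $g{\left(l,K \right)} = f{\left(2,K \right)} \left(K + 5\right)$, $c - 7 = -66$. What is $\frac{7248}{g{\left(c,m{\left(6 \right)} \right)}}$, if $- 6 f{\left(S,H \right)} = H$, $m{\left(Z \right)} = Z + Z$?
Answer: $- \frac{3624}{17} \approx -213.18$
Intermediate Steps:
$m{\left(Z \right)} = 2 Z$
$f{\left(S,H \right)} = - \frac{H}{6}$
$c = -59$ ($c = 7 - 66 = -59$)
$g{\left(l,K \right)} = - \frac{K \left(5 + K\right)}{6}$ ($g{\left(l,K \right)} = - \frac{K}{6} \left(K + 5\right) = - \frac{K}{6} \left(5 + K\right) = - \frac{K \left(5 + K\right)}{6}$)
$\frac{7248}{g{\left(c,m{\left(6 \right)} \right)}} = \frac{7248}{\left(- \frac{1}{6}\right) 2 \cdot 6 \left(5 + 2 \cdot 6\right)} = \frac{7248}{\left(- \frac{1}{6}\right) 12 \left(5 + 12\right)} = \frac{7248}{\left(- \frac{1}{6}\right) 12 \cdot 17} = \frac{7248}{-34} = 7248 \left(- \frac{1}{34}\right) = - \frac{3624}{17}$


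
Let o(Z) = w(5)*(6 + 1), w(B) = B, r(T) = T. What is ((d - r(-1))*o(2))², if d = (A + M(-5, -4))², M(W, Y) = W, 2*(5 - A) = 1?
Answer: 30625/16 ≈ 1914.1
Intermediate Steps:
A = 9/2 (A = 5 - ½*1 = 5 - ½ = 9/2 ≈ 4.5000)
o(Z) = 35 (o(Z) = 5*(6 + 1) = 5*7 = 35)
d = ¼ (d = (9/2 - 5)² = (-½)² = ¼ ≈ 0.25000)
((d - r(-1))*o(2))² = ((¼ - 1*(-1))*35)² = ((¼ + 1)*35)² = ((5/4)*35)² = (175/4)² = 30625/16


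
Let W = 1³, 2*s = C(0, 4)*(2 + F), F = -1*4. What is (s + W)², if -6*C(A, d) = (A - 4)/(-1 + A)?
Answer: 25/9 ≈ 2.7778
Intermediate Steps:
C(A, d) = -(-4 + A)/(6*(-1 + A)) (C(A, d) = -(A - 4)/(6*(-1 + A)) = -(-4 + A)/(6*(-1 + A)))
F = -4
s = ⅔ (s = (((4 - 1*0)/(6*(-1 + 0)))*(2 - 4))/2 = (((⅙)*(4 + 0)/(-1))*(-2))/2 = (((⅙)*(-1)*4)*(-2))/2 = (-⅔*(-2))/2 = (½)*(4/3) = ⅔ ≈ 0.66667)
W = 1
(s + W)² = (⅔ + 1)² = (5/3)² = 25/9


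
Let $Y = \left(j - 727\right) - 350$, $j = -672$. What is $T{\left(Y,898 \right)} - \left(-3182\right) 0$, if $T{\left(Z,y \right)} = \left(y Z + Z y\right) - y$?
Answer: $-3142102$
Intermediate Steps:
$Y = -1749$ ($Y = \left(-672 - 727\right) - 350 = -1399 - 350 = -1749$)
$T{\left(Z,y \right)} = - y + 2 Z y$ ($T{\left(Z,y \right)} = \left(Z y + Z y\right) - y = 2 Z y - y = - y + 2 Z y$)
$T{\left(Y,898 \right)} - \left(-3182\right) 0 = 898 \left(-1 + 2 \left(-1749\right)\right) - \left(-3182\right) 0 = 898 \left(-1 - 3498\right) - 0 = 898 \left(-3499\right) + 0 = -3142102 + 0 = -3142102$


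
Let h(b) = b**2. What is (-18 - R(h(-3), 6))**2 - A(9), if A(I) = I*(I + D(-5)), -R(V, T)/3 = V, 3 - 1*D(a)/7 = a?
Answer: -504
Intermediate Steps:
D(a) = 21 - 7*a
R(V, T) = -3*V
A(I) = I*(56 + I) (A(I) = I*(I + (21 - 7*(-5))) = I*(I + (21 + 35)) = I*(I + 56) = I*(56 + I))
(-18 - R(h(-3), 6))**2 - A(9) = (-18 - (-3)*(-3)**2)**2 - 9*(56 + 9) = (-18 - (-3)*9)**2 - 9*65 = (-18 - 1*(-27))**2 - 1*585 = (-18 + 27)**2 - 585 = 9**2 - 585 = 81 - 585 = -504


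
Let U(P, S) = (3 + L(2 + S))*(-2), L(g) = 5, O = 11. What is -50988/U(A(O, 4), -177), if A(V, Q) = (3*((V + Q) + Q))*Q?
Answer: 12747/4 ≈ 3186.8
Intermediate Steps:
A(V, Q) = Q*(3*V + 6*Q) (A(V, Q) = (3*((Q + V) + Q))*Q = (3*(V + 2*Q))*Q = (3*V + 6*Q)*Q = Q*(3*V + 6*Q))
U(P, S) = -16 (U(P, S) = (3 + 5)*(-2) = 8*(-2) = -16)
-50988/U(A(O, 4), -177) = -50988/(-16) = -50988*(-1/16) = 12747/4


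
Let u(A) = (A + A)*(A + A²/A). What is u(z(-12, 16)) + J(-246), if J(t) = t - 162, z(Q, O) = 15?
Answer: 492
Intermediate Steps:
J(t) = -162 + t
u(A) = 4*A² (u(A) = (2*A)*(A + A) = (2*A)*(2*A) = 4*A²)
u(z(-12, 16)) + J(-246) = 4*15² + (-162 - 246) = 4*225 - 408 = 900 - 408 = 492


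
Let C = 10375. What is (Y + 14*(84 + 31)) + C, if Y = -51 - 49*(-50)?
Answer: 14384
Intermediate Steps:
Y = 2399 (Y = -51 + 2450 = 2399)
(Y + 14*(84 + 31)) + C = (2399 + 14*(84 + 31)) + 10375 = (2399 + 14*115) + 10375 = (2399 + 1610) + 10375 = 4009 + 10375 = 14384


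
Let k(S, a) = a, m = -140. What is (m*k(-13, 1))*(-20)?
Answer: 2800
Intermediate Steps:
(m*k(-13, 1))*(-20) = -140*1*(-20) = -140*(-20) = 2800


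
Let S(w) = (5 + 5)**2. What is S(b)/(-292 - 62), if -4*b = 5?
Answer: -50/177 ≈ -0.28249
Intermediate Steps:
b = -5/4 (b = -1/4*5 = -5/4 ≈ -1.2500)
S(w) = 100 (S(w) = 10**2 = 100)
S(b)/(-292 - 62) = 100/(-292 - 62) = 100/(-354) = -1/354*100 = -50/177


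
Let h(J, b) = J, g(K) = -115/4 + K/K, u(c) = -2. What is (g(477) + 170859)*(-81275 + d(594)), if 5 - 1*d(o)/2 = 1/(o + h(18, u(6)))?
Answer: -1888033884175/136 ≈ -1.3883e+10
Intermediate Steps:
g(K) = -111/4 (g(K) = -115*1/4 + 1 = -115/4 + 1 = -111/4)
d(o) = 10 - 2/(18 + o) (d(o) = 10 - 2/(o + 18) = 10 - 2/(18 + o))
(g(477) + 170859)*(-81275 + d(594)) = (-111/4 + 170859)*(-81275 + 2*(89 + 5*594)/(18 + 594)) = 683325*(-81275 + 2*(89 + 2970)/612)/4 = 683325*(-81275 + 2*(1/612)*3059)/4 = 683325*(-81275 + 3059/306)/4 = (683325/4)*(-24867091/306) = -1888033884175/136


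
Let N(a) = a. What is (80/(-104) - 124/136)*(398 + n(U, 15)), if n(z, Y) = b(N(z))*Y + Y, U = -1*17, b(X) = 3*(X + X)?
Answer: 829931/442 ≈ 1877.7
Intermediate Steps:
b(X) = 6*X (b(X) = 3*(2*X) = 6*X)
U = -17
n(z, Y) = Y + 6*Y*z (n(z, Y) = (6*z)*Y + Y = 6*Y*z + Y = Y + 6*Y*z)
(80/(-104) - 124/136)*(398 + n(U, 15)) = (80/(-104) - 124/136)*(398 + 15*(1 + 6*(-17))) = (80*(-1/104) - 124*1/136)*(398 + 15*(1 - 102)) = (-10/13 - 31/34)*(398 + 15*(-101)) = -743*(398 - 1515)/442 = -743/442*(-1117) = 829931/442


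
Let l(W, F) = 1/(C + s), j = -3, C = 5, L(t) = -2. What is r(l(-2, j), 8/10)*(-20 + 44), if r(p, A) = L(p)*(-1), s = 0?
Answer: 48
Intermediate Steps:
l(W, F) = 1/5 (l(W, F) = 1/(5 + 0) = 1/5)
r(p, A) = 2 (r(p, A) = -2*(-1) = 2)
r(l(-2, j), 8/10)*(-20 + 44) = 2*(-20 + 44) = 2*24 = 48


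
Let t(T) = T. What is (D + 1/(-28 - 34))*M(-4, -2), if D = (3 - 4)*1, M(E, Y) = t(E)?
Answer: 126/31 ≈ 4.0645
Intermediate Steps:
M(E, Y) = E
D = -1 (D = -1*1 = -1)
(D + 1/(-28 - 34))*M(-4, -2) = (-1 + 1/(-28 - 34))*(-4) = (-1 + 1/(-62))*(-4) = (-1 - 1/62)*(-4) = -63/62*(-4) = 126/31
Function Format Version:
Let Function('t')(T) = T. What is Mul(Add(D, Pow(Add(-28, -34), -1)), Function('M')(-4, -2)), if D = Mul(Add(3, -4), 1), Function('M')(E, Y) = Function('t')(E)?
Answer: Rational(126, 31) ≈ 4.0645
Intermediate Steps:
Function('M')(E, Y) = E
D = -1 (D = Mul(-1, 1) = -1)
Mul(Add(D, Pow(Add(-28, -34), -1)), Function('M')(-4, -2)) = Mul(Add(-1, Pow(Add(-28, -34), -1)), -4) = Mul(Add(-1, Pow(-62, -1)), -4) = Mul(Add(-1, Rational(-1, 62)), -4) = Mul(Rational(-63, 62), -4) = Rational(126, 31)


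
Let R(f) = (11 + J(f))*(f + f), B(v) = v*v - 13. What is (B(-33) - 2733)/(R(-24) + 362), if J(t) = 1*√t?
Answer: 137531/41426 - 39768*I*√6/20713 ≈ 3.3199 - 4.7029*I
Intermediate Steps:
B(v) = -13 + v² (B(v) = v² - 13 = -13 + v²)
J(t) = √t
R(f) = 2*f*(11 + √f) (R(f) = (11 + √f)*(f + f) = (11 + √f)*(2*f) = 2*f*(11 + √f))
(B(-33) - 2733)/(R(-24) + 362) = ((-13 + (-33)²) - 2733)/(2*(-24)*(11 + √(-24)) + 362) = ((-13 + 1089) - 2733)/(2*(-24)*(11 + 2*I*√6) + 362) = (1076 - 2733)/((-528 - 96*I*√6) + 362) = -1657/(-166 - 96*I*√6)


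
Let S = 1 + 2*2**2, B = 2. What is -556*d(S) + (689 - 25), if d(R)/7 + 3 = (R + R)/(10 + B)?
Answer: 6502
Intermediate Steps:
S = 9 (S = 1 + 2*4 = 1 + 8 = 9)
d(R) = -21 + 7*R/6 (d(R) = -21 + 7*((R + R)/(10 + 2)) = -21 + 7*((2*R)/12) = -21 + 7*((2*R)*(1/12)) = -21 + 7*(R/6) = -21 + 7*R/6)
-556*d(S) + (689 - 25) = -556*(-21 + (7/6)*9) + (689 - 25) = -556*(-21 + 21/2) + 664 = -556*(-21/2) + 664 = 5838 + 664 = 6502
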